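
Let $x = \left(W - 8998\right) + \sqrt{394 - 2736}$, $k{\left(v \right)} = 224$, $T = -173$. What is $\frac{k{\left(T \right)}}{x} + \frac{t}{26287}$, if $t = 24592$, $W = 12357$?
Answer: $\frac{297304963408}{296654657001} - \frac{224 i \sqrt{2342}}{11285223} \approx 1.0022 - 0.00096058 i$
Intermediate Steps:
$x = 3359 + i \sqrt{2342}$ ($x = \left(12357 - 8998\right) + \sqrt{394 - 2736} = 3359 + \sqrt{-2342} = 3359 + i \sqrt{2342} \approx 3359.0 + 48.394 i$)
$\frac{k{\left(T \right)}}{x} + \frac{t}{26287} = \frac{224}{3359 + i \sqrt{2342}} + \frac{24592}{26287} = \frac{24592}{26287} + \frac{224}{3359 + i \sqrt{2342}}$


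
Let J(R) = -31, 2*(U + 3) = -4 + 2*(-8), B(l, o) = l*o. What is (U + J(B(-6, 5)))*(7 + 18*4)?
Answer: -3476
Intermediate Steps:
U = -13 (U = -3 + (-4 + 2*(-8))/2 = -3 + (-4 - 16)/2 = -3 + (½)*(-20) = -3 - 10 = -13)
(U + J(B(-6, 5)))*(7 + 18*4) = (-13 - 31)*(7 + 18*4) = -44*(7 + 72) = -44*79 = -3476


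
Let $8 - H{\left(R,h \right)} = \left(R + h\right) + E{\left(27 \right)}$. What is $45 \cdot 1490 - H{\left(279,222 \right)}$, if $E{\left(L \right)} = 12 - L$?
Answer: $67528$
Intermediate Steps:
$H{\left(R,h \right)} = 23 - R - h$ ($H{\left(R,h \right)} = 8 - \left(\left(R + h\right) + \left(12 - 27\right)\right) = 8 - \left(\left(R + h\right) - 15\right) = 8 - \left(-15 + R + h\right) = 23 - R - h$)
$45 \cdot 1490 - H{\left(279,222 \right)} = 45 \cdot 1490 - \left(23 - 279 - 222\right) = 67050 - \left(23 - 279 - 222\right) = 67050 - -478 = 67050 + 478 = 67528$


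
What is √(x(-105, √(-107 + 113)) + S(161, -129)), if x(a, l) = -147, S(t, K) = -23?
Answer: I*√170 ≈ 13.038*I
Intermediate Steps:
√(x(-105, √(-107 + 113)) + S(161, -129)) = √(-147 - 23) = √(-170) = I*√170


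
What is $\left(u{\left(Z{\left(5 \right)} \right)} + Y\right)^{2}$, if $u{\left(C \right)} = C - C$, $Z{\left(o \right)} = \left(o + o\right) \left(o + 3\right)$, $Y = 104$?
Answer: $10816$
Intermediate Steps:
$Z{\left(o \right)} = 2 o \left(3 + o\right)$
$u{\left(C \right)} = 0$
$\left(u{\left(Z{\left(5 \right)} \right)} + Y\right)^{2} = \left(0 + 104\right)^{2} = 104^{2} = 10816$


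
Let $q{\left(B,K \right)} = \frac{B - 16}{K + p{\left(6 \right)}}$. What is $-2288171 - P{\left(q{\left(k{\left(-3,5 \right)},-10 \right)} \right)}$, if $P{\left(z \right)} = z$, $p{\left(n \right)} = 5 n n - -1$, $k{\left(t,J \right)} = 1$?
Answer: $- \frac{130425742}{57} \approx -2.2882 \cdot 10^{6}$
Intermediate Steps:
$p{\left(n \right)} = 1 + 5 n^{2}$ ($p{\left(n \right)} = 5 n^{2} + 1 = 1 + 5 n^{2}$)
$q{\left(B,K \right)} = \frac{-16 + B}{181 + K}$ ($q{\left(B,K \right)} = \frac{B - 16}{K + \left(1 + 5 \cdot 6^{2}\right)} = \frac{-16 + B}{K + \left(1 + 5 \cdot 36\right)} = \frac{-16 + B}{K + \left(1 + 180\right)} = \frac{-16 + B}{K + 181} = \frac{-16 + B}{181 + K}$)
$-2288171 - P{\left(q{\left(k{\left(-3,5 \right)},-10 \right)} \right)} = -2288171 - \frac{-16 + 1}{181 - 10} = -2288171 - \frac{1}{171} \left(-15\right) = -2288171 - - \frac{5}{57} = -2288171 + \frac{5}{57} = - \frac{130425742}{57}$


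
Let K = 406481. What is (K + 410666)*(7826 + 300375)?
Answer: 251845522547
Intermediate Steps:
(K + 410666)*(7826 + 300375) = (406481 + 410666)*(7826 + 300375) = 817147*308201 = 251845522547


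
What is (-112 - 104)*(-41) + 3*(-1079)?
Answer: 5619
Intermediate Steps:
(-112 - 104)*(-41) + 3*(-1079) = -216*(-41) - 3237 = 8856 - 3237 = 5619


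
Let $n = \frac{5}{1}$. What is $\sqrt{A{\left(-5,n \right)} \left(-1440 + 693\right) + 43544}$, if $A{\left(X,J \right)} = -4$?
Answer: $2 \sqrt{11633} \approx 215.71$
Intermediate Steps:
$n = 5$ ($n = 5 \cdot 1 = 5$)
$\sqrt{A{\left(-5,n \right)} \left(-1440 + 693\right) + 43544} = \sqrt{- 4 \left(-1440 + 693\right) + 43544} = \sqrt{\left(-4\right) \left(-747\right) + 43544} = \sqrt{2988 + 43544} = \sqrt{46532} = 2 \sqrt{11633}$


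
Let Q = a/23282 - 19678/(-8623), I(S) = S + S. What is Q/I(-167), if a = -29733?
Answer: -201755537/67054069124 ≈ -0.0030088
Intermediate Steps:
I(S) = 2*S
Q = 201755537/200760686 (Q = -29733/23282 - 19678/(-8623) = -29733*1/23282 - 19678*(-1/8623) = -29733/23282 + 19678/8623 = 201755537/200760686 ≈ 1.0050)
Q/I(-167) = 201755537/(200760686*((2*(-167)))) = (201755537/200760686)/(-334) = (201755537/200760686)*(-1/334) = -201755537/67054069124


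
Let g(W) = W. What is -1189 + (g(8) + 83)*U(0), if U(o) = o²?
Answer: -1189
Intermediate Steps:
-1189 + (g(8) + 83)*U(0) = -1189 + (8 + 83)*0² = -1189 + 91*0 = -1189 + 0 = -1189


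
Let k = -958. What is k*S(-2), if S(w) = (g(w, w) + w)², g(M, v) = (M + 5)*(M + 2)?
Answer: -3832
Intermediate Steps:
g(M, v) = (2 + M)*(5 + M) (g(M, v) = (5 + M)*(2 + M) = (2 + M)*(5 + M))
S(w) = (10 + w² + 8*w)² (S(w) = ((10 + w² + 7*w) + w)² = (10 + w² + 8*w)²)
k*S(-2) = -958*(10 + (-2)² + 8*(-2))² = -958*(10 + 4 - 16)² = -958*(-2)² = -958*4 = -3832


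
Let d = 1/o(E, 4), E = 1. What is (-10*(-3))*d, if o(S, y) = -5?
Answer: -6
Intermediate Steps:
d = -1/5 (d = 1/(-5) = 1*(-1/5) = -1/5 ≈ -0.20000)
(-10*(-3))*d = -10*(-3)*(-1/5) = 30*(-1/5) = -6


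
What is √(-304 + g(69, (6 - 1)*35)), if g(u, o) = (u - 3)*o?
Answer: √11246 ≈ 106.05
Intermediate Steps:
g(u, o) = o*(-3 + u) (g(u, o) = (-3 + u)*o = o*(-3 + u))
√(-304 + g(69, (6 - 1)*35)) = √(-304 + ((6 - 1)*35)*(-3 + 69)) = √(-304 + (5*35)*66) = √(-304 + 175*66) = √(-304 + 11550) = √11246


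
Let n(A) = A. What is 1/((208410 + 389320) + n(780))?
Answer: 1/598510 ≈ 1.6708e-6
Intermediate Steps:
1/((208410 + 389320) + n(780)) = 1/((208410 + 389320) + 780) = 1/(597730 + 780) = 1/598510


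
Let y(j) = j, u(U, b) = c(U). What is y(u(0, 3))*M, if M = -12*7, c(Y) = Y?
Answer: 0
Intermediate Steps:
u(U, b) = U
M = -84 (M = -1*84 = -84)
y(u(0, 3))*M = 0*(-84) = 0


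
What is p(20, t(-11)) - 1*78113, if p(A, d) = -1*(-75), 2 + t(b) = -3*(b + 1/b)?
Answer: -78038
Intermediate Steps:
t(b) = -2 - 3*b - 3/b (t(b) = -2 - 3*(b + 1/b) = -2 + (-3*b - 3/b) = -2 - 3*b - 3/b)
p(A, d) = 75
p(20, t(-11)) - 1*78113 = 75 - 1*78113 = 75 - 78113 = -78038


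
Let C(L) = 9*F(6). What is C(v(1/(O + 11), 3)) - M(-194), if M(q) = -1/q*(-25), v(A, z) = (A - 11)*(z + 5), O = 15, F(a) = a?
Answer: 10501/194 ≈ 54.129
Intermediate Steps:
v(A, z) = (-11 + A)*(5 + z)
M(q) = 25/q
C(L) = 54 (C(L) = 9*6 = 54)
C(v(1/(O + 11), 3)) - M(-194) = 54 - 25/(-194) = 54 - 25*(-1)/194 = 54 - 1*(-25/194) = 54 + 25/194 = 10501/194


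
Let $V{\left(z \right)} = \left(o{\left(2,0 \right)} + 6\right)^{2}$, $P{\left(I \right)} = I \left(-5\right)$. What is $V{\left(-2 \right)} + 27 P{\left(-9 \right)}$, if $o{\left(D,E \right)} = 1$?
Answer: $1264$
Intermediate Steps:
$P{\left(I \right)} = - 5 I$
$V{\left(z \right)} = 49$ ($V{\left(z \right)} = \left(1 + 6\right)^{2} = 7^{2} = 49$)
$V{\left(-2 \right)} + 27 P{\left(-9 \right)} = 49 + 27 \left(\left(-5\right) \left(-9\right)\right) = 49 + 27 \cdot 45 = 49 + 1215 = 1264$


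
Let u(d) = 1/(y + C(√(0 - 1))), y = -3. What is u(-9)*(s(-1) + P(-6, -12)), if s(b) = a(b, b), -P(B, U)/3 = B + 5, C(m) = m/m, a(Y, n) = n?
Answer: -1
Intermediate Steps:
C(m) = 1
u(d) = -½ (u(d) = 1/(-3 + 1) = 1/(-2) = -½)
P(B, U) = -15 - 3*B (P(B, U) = -3*(B + 5) = -3*(5 + B) = -15 - 3*B)
s(b) = b
u(-9)*(s(-1) + P(-6, -12)) = -(-1 + (-15 - 3*(-6)))/2 = -(-1 + (-15 + 18))/2 = -(-1 + 3)/2 = -½*2 = -1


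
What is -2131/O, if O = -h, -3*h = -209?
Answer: 6393/209 ≈ 30.589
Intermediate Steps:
h = 209/3 (h = -⅓*(-209) = 209/3 ≈ 69.667)
O = -209/3 (O = -1*209/3 = -209/3 ≈ -69.667)
-2131/O = -2131/(-209/3) = -2131*(-3/209) = 6393/209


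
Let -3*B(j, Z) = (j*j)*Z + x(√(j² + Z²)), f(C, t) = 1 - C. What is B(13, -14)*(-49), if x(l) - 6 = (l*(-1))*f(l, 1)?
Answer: -32585 - 49*√365/3 ≈ -32897.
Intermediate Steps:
x(l) = 6 - l*(1 - l) (x(l) = 6 + (l*(-1))*(1 - l) = 6 + (-l)*(1 - l) = 6 - l*(1 - l))
B(j, Z) = -2 - Z*j²/3 - √(Z² + j²)*(-1 + √(Z² + j²))/3 (B(j, Z) = -((j*j)*Z + (6 + √(j² + Z²)*(-1 + √(j² + Z²))))/3 = -(j²*Z + (6 + √(Z² + j²)*(-1 + √(Z² + j²))))/3 = -(Z*j² + (6 + √(Z² + j²)*(-1 + √(Z² + j²))))/3 = -(6 + Z*j² + √(Z² + j²)*(-1 + √(Z² + j²)))/3 = -2 - Z*j²/3 - √(Z² + j²)*(-1 + √(Z² + j²))/3)
B(13, -14)*(-49) = (-2 - ⅓*(-14)² - ⅓*13² + √((-14)² + 13²)/3 - ⅓*(-14)*13²)*(-49) = (-2 - ⅓*196 - ⅓*169 + √(196 + 169)/3 - ⅓*(-14)*169)*(-49) = (-2 - 196/3 - 169/3 + √365/3 + 2366/3)*(-49) = (665 + √365/3)*(-49) = -32585 - 49*√365/3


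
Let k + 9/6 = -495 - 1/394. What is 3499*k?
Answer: -342240689/197 ≈ -1.7373e+6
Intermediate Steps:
k = -97811/197 (k = -3/2 + (-495 - 1/394) = -3/2 - 195031/394 = -97811/197 ≈ -496.50)
3499*k = 3499*(-97811/197) = -342240689/197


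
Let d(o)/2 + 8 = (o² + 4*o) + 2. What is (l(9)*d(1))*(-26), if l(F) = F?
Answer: 468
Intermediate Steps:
d(o) = -12 + 2*o² + 8*o (d(o) = -16 + 2*((o² + 4*o) + 2) = -16 + 2*(2 + o² + 4*o) = -16 + (4 + 2*o² + 8*o) = -12 + 2*o² + 8*o)
(l(9)*d(1))*(-26) = (9*(-12 + 2*1² + 8*1))*(-26) = (9*(-12 + 2*1 + 8))*(-26) = (9*(-12 + 2 + 8))*(-26) = (9*(-2))*(-26) = -18*(-26) = 468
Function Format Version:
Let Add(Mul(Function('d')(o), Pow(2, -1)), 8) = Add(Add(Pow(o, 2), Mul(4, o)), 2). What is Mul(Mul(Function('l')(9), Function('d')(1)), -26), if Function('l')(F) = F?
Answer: 468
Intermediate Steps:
Function('d')(o) = Add(-12, Mul(2, Pow(o, 2)), Mul(8, o)) (Function('d')(o) = Add(-16, Mul(2, Add(Add(Pow(o, 2), Mul(4, o)), 2))) = Add(-16, Mul(2, Add(2, Pow(o, 2), Mul(4, o)))) = Add(-16, Add(4, Mul(2, Pow(o, 2)), Mul(8, o))) = Add(-12, Mul(2, Pow(o, 2)), Mul(8, o)))
Mul(Mul(Function('l')(9), Function('d')(1)), -26) = Mul(Mul(9, Add(-12, Mul(2, Pow(1, 2)), Mul(8, 1))), -26) = Mul(Mul(9, Add(-12, Mul(2, 1), 8)), -26) = Mul(Mul(9, Add(-12, 2, 8)), -26) = Mul(Mul(9, -2), -26) = Mul(-18, -26) = 468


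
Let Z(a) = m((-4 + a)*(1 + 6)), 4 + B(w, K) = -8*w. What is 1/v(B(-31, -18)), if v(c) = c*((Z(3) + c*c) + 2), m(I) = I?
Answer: 1/14525564 ≈ 6.8844e-8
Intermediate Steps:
B(w, K) = -4 - 8*w
Z(a) = -28 + 7*a (Z(a) = (-4 + a)*(1 + 6) = (-4 + a)*7 = -28 + 7*a)
v(c) = c*(-5 + c²) (v(c) = c*(((-28 + 7*3) + c*c) + 2) = c*(((-28 + 21) + c²) + 2) = c*((-7 + c²) + 2) = c*(-5 + c²))
1/v(B(-31, -18)) = 1/((-4 - 8*(-31))*(-5 + (-4 - 8*(-31))²)) = 1/((-4 + 248)*(-5 + (-4 + 248)²)) = 1/(244*(-5 + 244²)) = 1/(244*(-5 + 59536)) = 1/(244*59531) = 1/14525564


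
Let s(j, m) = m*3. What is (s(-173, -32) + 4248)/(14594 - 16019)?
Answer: -1384/475 ≈ -2.9137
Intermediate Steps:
s(j, m) = 3*m
(s(-173, -32) + 4248)/(14594 - 16019) = (3*(-32) + 4248)/(14594 - 16019) = (-96 + 4248)/(-1425) = 4152*(-1/1425) = -1384/475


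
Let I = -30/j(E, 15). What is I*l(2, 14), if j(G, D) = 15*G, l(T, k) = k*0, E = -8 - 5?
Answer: 0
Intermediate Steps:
E = -13
l(T, k) = 0
I = 2/13 (I = -30/(15*(-13)) = -30/(-195) = -30*(-1/195) = 2/13 ≈ 0.15385)
I*l(2, 14) = (2/13)*0 = 0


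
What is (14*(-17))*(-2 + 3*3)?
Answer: -1666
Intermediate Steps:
(14*(-17))*(-2 + 3*3) = -238*(-2 + 9) = -238*7 = -1666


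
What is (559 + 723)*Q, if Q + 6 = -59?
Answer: -83330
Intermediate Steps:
Q = -65 (Q = -6 - 59 = -65)
(559 + 723)*Q = (559 + 723)*(-65) = 1282*(-65) = -83330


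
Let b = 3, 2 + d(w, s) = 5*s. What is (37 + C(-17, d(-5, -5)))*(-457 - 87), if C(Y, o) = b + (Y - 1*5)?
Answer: -9792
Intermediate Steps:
d(w, s) = -2 + 5*s
C(Y, o) = -2 + Y (C(Y, o) = 3 + (Y - 1*5) = 3 + (Y - 5) = 3 + (-5 + Y) = -2 + Y)
(37 + C(-17, d(-5, -5)))*(-457 - 87) = (37 + (-2 - 17))*(-457 - 87) = (37 - 19)*(-544) = 18*(-544) = -9792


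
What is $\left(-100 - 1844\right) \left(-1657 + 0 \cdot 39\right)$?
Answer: $3221208$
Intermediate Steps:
$\left(-100 - 1844\right) \left(-1657 + 0 \cdot 39\right) = - 1944 \left(-1657 + 0\right) = \left(-1944\right) \left(-1657\right) = 3221208$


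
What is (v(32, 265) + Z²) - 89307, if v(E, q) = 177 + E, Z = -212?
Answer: -44154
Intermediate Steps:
(v(32, 265) + Z²) - 89307 = ((177 + 32) + (-212)²) - 89307 = (209 + 44944) - 89307 = 45153 - 89307 = -44154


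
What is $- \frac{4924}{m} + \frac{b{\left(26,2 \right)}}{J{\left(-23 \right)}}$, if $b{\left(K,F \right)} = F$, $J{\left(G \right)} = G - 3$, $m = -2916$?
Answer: $\frac{15274}{9477} \approx 1.6117$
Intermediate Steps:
$J{\left(G \right)} = -3 + G$
$- \frac{4924}{m} + \frac{b{\left(26,2 \right)}}{J{\left(-23 \right)}} = - \frac{4924}{-2916} + \frac{2}{-3 - 23} = \left(-4924\right) \left(- \frac{1}{2916}\right) + \frac{2}{-26} = \frac{1231}{729} + 2 \left(- \frac{1}{26}\right) = \frac{1231}{729} - \frac{1}{13} = \frac{15274}{9477}$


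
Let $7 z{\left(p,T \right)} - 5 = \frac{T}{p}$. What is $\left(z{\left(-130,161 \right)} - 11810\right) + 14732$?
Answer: $\frac{2659509}{910} \approx 2922.5$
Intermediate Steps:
$z{\left(p,T \right)} = \frac{5}{7} + \frac{T}{7 p}$ ($z{\left(p,T \right)} = \frac{5}{7} + \frac{T \frac{1}{p}}{7} = \frac{5}{7} + \frac{T}{7 p}$)
$\left(z{\left(-130,161 \right)} - 11810\right) + 14732 = \left(\frac{161 + 5 \left(-130\right)}{7 \left(-130\right)} - 11810\right) + 14732 = \left(\frac{1}{7} \left(- \frac{1}{130}\right) \left(161 - 650\right) - 11810\right) + 14732 = \left(\frac{1}{7} \left(- \frac{1}{130}\right) \left(-489\right) - 11810\right) + 14732 = \left(\frac{489}{910} - 11810\right) + 14732 = - \frac{10746611}{910} + 14732 = \frac{2659509}{910}$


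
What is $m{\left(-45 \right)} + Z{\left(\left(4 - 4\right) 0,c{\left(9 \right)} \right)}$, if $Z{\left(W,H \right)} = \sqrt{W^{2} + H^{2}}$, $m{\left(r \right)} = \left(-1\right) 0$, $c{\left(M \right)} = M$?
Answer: $9$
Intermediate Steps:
$m{\left(r \right)} = 0$
$Z{\left(W,H \right)} = \sqrt{H^{2} + W^{2}}$
$m{\left(-45 \right)} + Z{\left(\left(4 - 4\right) 0,c{\left(9 \right)} \right)} = 0 + \sqrt{9^{2} + \left(\left(4 - 4\right) 0\right)^{2}} = 0 + \sqrt{81 + \left(0 \cdot 0\right)^{2}} = 0 + \sqrt{81 + 0^{2}} = 0 + \sqrt{81 + 0} = 0 + \sqrt{81} = 0 + 9 = 9$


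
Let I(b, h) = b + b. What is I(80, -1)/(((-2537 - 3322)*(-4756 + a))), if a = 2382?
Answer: 80/6954633 ≈ 1.1503e-5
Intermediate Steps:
I(b, h) = 2*b
I(80, -1)/(((-2537 - 3322)*(-4756 + a))) = (2*80)/(((-2537 - 3322)*(-4756 + 2382))) = 160/((-5859*(-2374))) = 160/13909266 = 160*(1/13909266) = 80/6954633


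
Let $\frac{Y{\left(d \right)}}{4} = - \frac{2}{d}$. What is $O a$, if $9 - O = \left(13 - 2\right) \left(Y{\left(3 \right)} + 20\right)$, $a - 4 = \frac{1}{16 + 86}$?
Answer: $- \frac{222905}{306} \approx -728.45$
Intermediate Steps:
$Y{\left(d \right)} = - \frac{8}{d}$ ($Y{\left(d \right)} = 4 \left(- \frac{2}{d}\right) = - \frac{8}{d}$)
$a = \frac{409}{102}$ ($a = 4 + \frac{1}{16 + 86} = 4 + \frac{1}{102} = \frac{409}{102} \approx 4.0098$)
$O = - \frac{545}{3}$ ($O = 9 - \left(13 - 2\right) \left(- \frac{8}{3} + 20\right) = 9 - 11 \left(\left(-8\right) \frac{1}{3} + 20\right) = 9 - 11 \left(- \frac{8}{3} + 20\right) = 9 - 11 \cdot \frac{52}{3} = 9 - \frac{572}{3} = - \frac{545}{3} \approx -181.67$)
$O a = \left(- \frac{545}{3}\right) \frac{409}{102} = - \frac{222905}{306}$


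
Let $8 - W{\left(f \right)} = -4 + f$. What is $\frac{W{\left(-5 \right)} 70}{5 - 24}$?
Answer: $- \frac{1190}{19} \approx -62.632$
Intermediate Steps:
$W{\left(f \right)} = 12 - f$ ($W{\left(f \right)} = 8 - \left(-4 + f\right) = 12 - f$)
$\frac{W{\left(-5 \right)} 70}{5 - 24} = \frac{\left(12 - -5\right) 70}{5 - 24} = \frac{\left(12 + 5\right) 70}{-19} = 17 \cdot 70 \left(- \frac{1}{19}\right) = 1190 \left(- \frac{1}{19}\right) = - \frac{1190}{19}$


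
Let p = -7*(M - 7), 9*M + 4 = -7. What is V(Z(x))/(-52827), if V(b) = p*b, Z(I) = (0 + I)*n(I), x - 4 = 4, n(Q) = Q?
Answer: -33152/475443 ≈ -0.069729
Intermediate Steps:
M = -11/9 (M = -4/9 + (⅑)*(-7) = -4/9 - 7/9 = -11/9 ≈ -1.2222)
x = 8 (x = 4 + 4 = 8)
p = 518/9 (p = -7*(-11/9 - 7) = -7*(-74/9) = 518/9 ≈ 57.556)
Z(I) = I² (Z(I) = (0 + I)*I = I*I = I²)
V(b) = 518*b/9
V(Z(x))/(-52827) = ((518/9)*8²)/(-52827) = ((518/9)*64)*(-1/52827) = (33152/9)*(-1/52827) = -33152/475443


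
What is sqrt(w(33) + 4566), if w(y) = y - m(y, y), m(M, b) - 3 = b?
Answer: 39*sqrt(3) ≈ 67.550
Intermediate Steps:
m(M, b) = 3 + b
w(y) = -3 (w(y) = y - (3 + y) = y + (-3 - y) = -3)
sqrt(w(33) + 4566) = sqrt(-3 + 4566) = sqrt(4563) = 39*sqrt(3)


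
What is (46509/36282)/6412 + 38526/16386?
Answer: 497969879181/211780114168 ≈ 2.3514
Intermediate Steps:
(46509/36282)/6412 + 38526/16386 = (46509*(1/36282))*(1/6412) + 38526*(1/16386) = (15503/12094)*(1/6412) + 6421/2731 = 15503/77546728 + 6421/2731 = 497969879181/211780114168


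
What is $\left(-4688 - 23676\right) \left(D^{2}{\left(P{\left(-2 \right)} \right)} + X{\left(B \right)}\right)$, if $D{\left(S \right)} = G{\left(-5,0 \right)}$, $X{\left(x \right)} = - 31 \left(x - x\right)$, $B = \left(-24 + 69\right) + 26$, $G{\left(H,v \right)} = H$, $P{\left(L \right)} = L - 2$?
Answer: $-709100$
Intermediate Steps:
$P{\left(L \right)} = -2 + L$ ($P{\left(L \right)} = L - 2 = -2 + L$)
$B = 71$ ($B = 45 + 26 = 71$)
$X{\left(x \right)} = 0$ ($X{\left(x \right)} = \left(-31\right) 0 = 0$)
$D{\left(S \right)} = -5$
$\left(-4688 - 23676\right) \left(D^{2}{\left(P{\left(-2 \right)} \right)} + X{\left(B \right)}\right) = \left(-4688 - 23676\right) \left(\left(-5\right)^{2} + 0\right) = - 28364 \left(25 + 0\right) = \left(-28364\right) 25 = -709100$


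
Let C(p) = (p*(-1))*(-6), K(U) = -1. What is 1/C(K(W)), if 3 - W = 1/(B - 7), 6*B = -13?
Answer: -⅙ ≈ -0.16667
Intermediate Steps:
B = -13/6 (B = (⅙)*(-13) = -13/6 ≈ -2.1667)
W = 171/55 (W = 3 - 1/(-13/6 - 7) = 3 - 1/(-55/6) = 3 - 1*(-6/55) = 3 + 6/55 = 171/55 ≈ 3.1091)
C(p) = 6*p (C(p) = -p*(-6) = 6*p)
1/C(K(W)) = 1/(6*(-1)) = 1/(-6) = -⅙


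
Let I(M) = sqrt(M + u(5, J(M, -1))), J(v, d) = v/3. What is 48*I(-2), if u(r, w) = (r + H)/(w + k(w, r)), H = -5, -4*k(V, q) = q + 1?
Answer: 48*I*sqrt(2) ≈ 67.882*I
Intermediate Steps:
k(V, q) = -1/4 - q/4 (k(V, q) = -(q + 1)/4 = -(1 + q)/4 = -1/4 - q/4)
J(v, d) = v/3 (J(v, d) = v*(1/3) = v/3)
u(r, w) = (-5 + r)/(-1/4 + w - r/4) (u(r, w) = (r - 5)/(w + (-1/4 - r/4)) = (-5 + r)/(-1/4 + w - r/4))
I(M) = sqrt(M) (I(M) = sqrt(M + 4*(5 - 1*5)/(1 + 5 - 4*M/3)) = sqrt(M + 4*(5 - 5)/(1 + 5 - 4*M/3)) = sqrt(M + 4*0/(6 - 4*M/3)) = sqrt(M + 0) = sqrt(M))
48*I(-2) = 48*sqrt(-2) = 48*(I*sqrt(2)) = 48*I*sqrt(2)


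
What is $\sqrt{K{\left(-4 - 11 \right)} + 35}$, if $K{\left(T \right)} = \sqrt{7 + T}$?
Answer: $\sqrt{35 + 2 i \sqrt{2}} \approx 5.9209 + 0.23885 i$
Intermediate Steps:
$\sqrt{K{\left(-4 - 11 \right)} + 35} = \sqrt{\sqrt{7 - 15} + 35} = \sqrt{\sqrt{-8} + 35} = \sqrt{2 i \sqrt{2} + 35} = \sqrt{35 + 2 i \sqrt{2}}$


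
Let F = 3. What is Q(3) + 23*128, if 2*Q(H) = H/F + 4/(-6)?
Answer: 17665/6 ≈ 2944.2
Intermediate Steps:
Q(H) = -⅓ + H/6 (Q(H) = (H/3 + 4/(-6))/2 = (H*(⅓) + 4*(-⅙))/2 = (H/3 - ⅔)/2 = (-⅔ + H/3)/2 = -⅓ + H/6)
Q(3) + 23*128 = (-⅓ + (⅙)*3) + 23*128 = (-⅓ + ½) + 2944 = ⅙ + 2944 = 17665/6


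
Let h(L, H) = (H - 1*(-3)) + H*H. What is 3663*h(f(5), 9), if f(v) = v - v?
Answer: 340659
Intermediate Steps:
f(v) = 0
h(L, H) = 3 + H + H² (h(L, H) = (H + 3) + H² = (3 + H) + H² = 3 + H + H²)
3663*h(f(5), 9) = 3663*(3 + 9 + 9²) = 3663*(3 + 9 + 81) = 3663*93 = 340659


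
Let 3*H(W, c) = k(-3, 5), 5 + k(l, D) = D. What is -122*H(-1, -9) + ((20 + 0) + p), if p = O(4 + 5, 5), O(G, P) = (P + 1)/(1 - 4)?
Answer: 18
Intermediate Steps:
k(l, D) = -5 + D
H(W, c) = 0 (H(W, c) = (-5 + 5)/3 = (⅓)*0 = 0)
O(G, P) = -⅓ - P/3 (O(G, P) = (1 + P)/(-3) = (1 + P)*(-⅓) = -⅓ - P/3)
p = -2 (p = -⅓ - ⅓*5 = -⅓ - 5/3 = -2)
-122*H(-1, -9) + ((20 + 0) + p) = -122*0 + ((20 + 0) - 2) = 0 + (20 - 2) = 0 + 18 = 18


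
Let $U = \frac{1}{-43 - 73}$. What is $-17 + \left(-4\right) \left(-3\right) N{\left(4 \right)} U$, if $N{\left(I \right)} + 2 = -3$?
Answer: $- \frac{478}{29} \approx -16.483$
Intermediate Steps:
$N{\left(I \right)} = -5$ ($N{\left(I \right)} = -2 - 3 = -5$)
$U = - \frac{1}{116}$ ($U = \frac{1}{-43 - 73} = \frac{1}{-116} = - \frac{1}{116} \approx -0.0086207$)
$-17 + \left(-4\right) \left(-3\right) N{\left(4 \right)} U = -17 + \left(-4\right) \left(-3\right) \left(-5\right) \left(- \frac{1}{116}\right) = -17 + 12 \left(-5\right) \left(- \frac{1}{116}\right) = -17 - - \frac{15}{29} = -17 + \frac{15}{29} = - \frac{478}{29}$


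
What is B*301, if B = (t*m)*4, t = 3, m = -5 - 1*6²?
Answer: -148092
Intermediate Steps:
m = -41 (m = -5 - 1*36 = -5 - 36 = -41)
B = -492 (B = (3*(-41))*4 = -123*4 = -492)
B*301 = -492*301 = -148092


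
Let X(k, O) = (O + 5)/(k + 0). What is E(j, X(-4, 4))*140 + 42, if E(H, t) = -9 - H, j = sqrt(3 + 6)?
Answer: -1638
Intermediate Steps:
j = 3 (j = sqrt(9) = 3)
X(k, O) = (5 + O)/k
E(j, X(-4, 4))*140 + 42 = (-9 - 1*3)*140 + 42 = (-9 - 3)*140 + 42 = -12*140 + 42 = -1680 + 42 = -1638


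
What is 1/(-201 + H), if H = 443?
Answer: 1/242 ≈ 0.0041322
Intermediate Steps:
1/(-201 + H) = 1/(-201 + 443) = 1/242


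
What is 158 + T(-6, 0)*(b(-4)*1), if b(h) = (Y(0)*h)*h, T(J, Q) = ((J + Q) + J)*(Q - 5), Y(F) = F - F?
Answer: 158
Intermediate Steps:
Y(F) = 0
T(J, Q) = (-5 + Q)*(Q + 2*J) (T(J, Q) = (Q + 2*J)*(-5 + Q) = (-5 + Q)*(Q + 2*J))
b(h) = 0 (b(h) = (0*h)*h = 0*h = 0)
158 + T(-6, 0)*(b(-4)*1) = 158 + (0**2 - 10*(-6) - 5*0 + 2*(-6)*0)*(0*1) = 158 + (0 + 60 + 0 + 0)*0 = 158 + 60*0 = 158 + 0 = 158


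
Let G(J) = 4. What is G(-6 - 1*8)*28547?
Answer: 114188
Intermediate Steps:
G(-6 - 1*8)*28547 = 4*28547 = 114188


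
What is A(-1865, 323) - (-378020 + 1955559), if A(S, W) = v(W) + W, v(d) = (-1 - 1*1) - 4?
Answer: -1577222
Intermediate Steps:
v(d) = -6 (v(d) = (-1 - 1) - 4 = -2 - 4 = -6)
A(S, W) = -6 + W
A(-1865, 323) - (-378020 + 1955559) = (-6 + 323) - (-378020 + 1955559) = 317 - 1*1577539 = 317 - 1577539 = -1577222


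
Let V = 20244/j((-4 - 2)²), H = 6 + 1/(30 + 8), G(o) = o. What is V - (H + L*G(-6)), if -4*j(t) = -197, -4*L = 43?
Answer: 1274564/3743 ≈ 340.52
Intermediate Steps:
L = -43/4 (L = -¼*43 = -43/4 ≈ -10.750)
j(t) = 197/4 (j(t) = -¼*(-197) = 197/4)
H = 229/38 (H = 6 + 1/38 = 229/38 ≈ 6.0263)
V = 80976/197 (V = 20244/(197/4) = 20244*(4/197) = 80976/197 ≈ 411.05)
V - (H + L*G(-6)) = 80976/197 - (229/38 - 43/4*(-6)) = 80976/197 - (229/38 + 129/2) = 80976/197 - 1*1340/19 = 80976/197 - 1340/19 = 1274564/3743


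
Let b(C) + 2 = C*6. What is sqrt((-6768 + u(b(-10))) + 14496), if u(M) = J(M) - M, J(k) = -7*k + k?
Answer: sqrt(8162) ≈ 90.344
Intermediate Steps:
J(k) = -6*k
b(C) = -2 + 6*C (b(C) = -2 + C*6 = -2 + 6*C)
u(M) = -7*M (u(M) = -6*M - M = -7*M)
sqrt((-6768 + u(b(-10))) + 14496) = sqrt((-6768 - 7*(-2 + 6*(-10))) + 14496) = sqrt((-6768 - 7*(-2 - 60)) + 14496) = sqrt((-6768 - 7*(-62)) + 14496) = sqrt((-6768 + 434) + 14496) = sqrt(-6334 + 14496) = sqrt(8162)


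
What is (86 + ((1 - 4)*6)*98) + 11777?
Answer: 10099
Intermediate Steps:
(86 + ((1 - 4)*6)*98) + 11777 = (86 - 3*6*98) + 11777 = (86 - 18*98) + 11777 = (86 - 1764) + 11777 = -1678 + 11777 = 10099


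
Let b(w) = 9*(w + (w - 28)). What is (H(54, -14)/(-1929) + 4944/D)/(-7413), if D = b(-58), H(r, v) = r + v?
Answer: 66589/128697093 ≈ 0.00051741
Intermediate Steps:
b(w) = -252 + 18*w (b(w) = 9*(w + (-28 + w)) = 9*(-28 + 2*w) = -252 + 18*w)
D = -1296 (D = -252 + 18*(-58) = -252 - 1044 = -1296)
(H(54, -14)/(-1929) + 4944/D)/(-7413) = ((54 - 14)/(-1929) + 4944/(-1296))/(-7413) = (40*(-1/1929) + 4944*(-1/1296))*(-1/7413) = (-40/1929 - 103/27)*(-1/7413) = -66589/17361*(-1/7413) = 66589/128697093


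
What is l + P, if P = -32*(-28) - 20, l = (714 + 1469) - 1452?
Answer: 1607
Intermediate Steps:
l = 731 (l = 2183 - 1452 = 731)
P = 876 (P = 896 - 20 = 876)
l + P = 731 + 876 = 1607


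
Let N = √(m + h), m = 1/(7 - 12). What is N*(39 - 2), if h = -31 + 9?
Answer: 37*I*√555/5 ≈ 174.33*I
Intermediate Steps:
m = -⅕ (m = 1/(-5) = -⅕ ≈ -0.20000)
h = -22
N = I*√555/5 (N = √(-⅕ - 22) = √(-111/5) = I*√555/5 ≈ 4.7117*I)
N*(39 - 2) = (I*√555/5)*(39 - 2) = (I*√555/5)*37 = 37*I*√555/5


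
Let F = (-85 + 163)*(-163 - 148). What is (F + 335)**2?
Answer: 572309929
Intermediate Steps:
F = -24258 (F = 78*(-311) = -24258)
(F + 335)**2 = (-24258 + 335)**2 = (-23923)**2 = 572309929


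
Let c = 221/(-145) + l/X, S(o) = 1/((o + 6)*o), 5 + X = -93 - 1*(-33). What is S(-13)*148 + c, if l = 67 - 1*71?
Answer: 2161/13195 ≈ 0.16377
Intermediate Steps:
X = -65 (X = -5 + (-93 - 1*(-33)) = -5 + (-93 + 33) = -5 - 60 = -65)
S(o) = 1/(o*(6 + o)) (S(o) = 1/((6 + o)*o) = 1/(o*(6 + o)))
l = -4 (l = 67 - 71 = -4)
c = -2757/1885 (c = 221/(-145) - 4/(-65) = 221*(-1/145) - 4*(-1/65) = -221/145 + 4/65 = -2757/1885 ≈ -1.4626)
S(-13)*148 + c = (1/((-13)*(6 - 13)))*148 - 2757/1885 = -1/13/(-7)*148 - 2757/1885 = -1/13*(-⅐)*148 - 2757/1885 = (1/91)*148 - 2757/1885 = 148/91 - 2757/1885 = 2161/13195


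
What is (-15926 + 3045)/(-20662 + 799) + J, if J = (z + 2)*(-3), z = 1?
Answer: -165886/19863 ≈ -8.3515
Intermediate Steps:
J = -9 (J = (1 + 2)*(-3) = 3*(-3) = -9)
(-15926 + 3045)/(-20662 + 799) + J = (-15926 + 3045)/(-20662 + 799) - 9 = -12881/(-19863) - 9 = -12881*(-1/19863) - 9 = 12881/19863 - 9 = -165886/19863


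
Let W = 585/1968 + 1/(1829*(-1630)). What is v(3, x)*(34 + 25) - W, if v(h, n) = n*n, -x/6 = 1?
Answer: 2076676659943/977856560 ≈ 2123.7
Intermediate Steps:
x = -6 (x = -6*1 = -6)
v(h, n) = n²
W = 290673497/977856560 (W = 585*(1/1968) + (1/1829)*(-1/1630) = 195/656 - 1/2981270 = 290673497/977856560 ≈ 0.29726)
v(3, x)*(34 + 25) - W = (-6)²*(34 + 25) - 1*290673497/977856560 = 36*59 - 290673497/977856560 = 2124 - 290673497/977856560 = 2076676659943/977856560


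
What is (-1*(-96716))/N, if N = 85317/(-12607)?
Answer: -1219298612/85317 ≈ -14291.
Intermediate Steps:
N = -85317/12607 (N = 85317*(-1/12607) = -85317/12607 ≈ -6.7674)
(-1*(-96716))/N = (-1*(-96716))/(-85317/12607) = 96716*(-12607/85317) = -1219298612/85317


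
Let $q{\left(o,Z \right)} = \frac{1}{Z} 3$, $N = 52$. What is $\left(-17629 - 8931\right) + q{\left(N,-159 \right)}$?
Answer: $- \frac{1407681}{53} \approx -26560.0$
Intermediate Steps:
$q{\left(o,Z \right)} = \frac{3}{Z}$
$\left(-17629 - 8931\right) + q{\left(N,-159 \right)} = \left(-17629 - 8931\right) + \frac{3}{-159} = -26560 + 3 \left(- \frac{1}{159}\right) = -26560 - \frac{1}{53} = - \frac{1407681}{53}$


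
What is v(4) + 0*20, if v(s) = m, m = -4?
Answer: -4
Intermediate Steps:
v(s) = -4
v(4) + 0*20 = -4 + 0*20 = -4 + 0 = -4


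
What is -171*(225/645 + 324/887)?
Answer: -4657527/38141 ≈ -122.11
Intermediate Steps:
-171*(225/645 + 324/887) = -171*(225*(1/645) + 324*(1/887)) = -171*(15/43 + 324/887) = -171*27237/38141 = -4657527/38141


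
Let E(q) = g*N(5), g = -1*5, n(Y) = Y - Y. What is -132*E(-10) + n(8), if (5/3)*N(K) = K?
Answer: 1980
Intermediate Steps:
N(K) = 3*K/5
n(Y) = 0
g = -5
E(q) = -15 (E(q) = -3*5 = -5*3 = -15)
-132*E(-10) + n(8) = -132*(-15) + 0 = 1980 + 0 = 1980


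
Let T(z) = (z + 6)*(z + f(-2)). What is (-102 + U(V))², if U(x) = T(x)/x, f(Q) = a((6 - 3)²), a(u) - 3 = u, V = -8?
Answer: 10201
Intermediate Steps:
a(u) = 3 + u
f(Q) = 12 (f(Q) = 3 + (6 - 3)² = 3 + 3² = 3 + 9 = 12)
T(z) = (6 + z)*(12 + z) (T(z) = (z + 6)*(z + 12) = (6 + z)*(12 + z))
U(x) = (72 + x² + 18*x)/x
(-102 + U(V))² = (-102 + (18 - 8 + 72/(-8)))² = (-102 + (18 - 8 + 72*(-⅛)))² = (-102 + (18 - 8 - 9))² = (-102 + 1)² = (-101)² = 10201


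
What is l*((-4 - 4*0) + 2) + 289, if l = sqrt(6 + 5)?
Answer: 289 - 2*sqrt(11) ≈ 282.37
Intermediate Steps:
l = sqrt(11) ≈ 3.3166
l*((-4 - 4*0) + 2) + 289 = sqrt(11)*((-4 - 4*0) + 2) + 289 = sqrt(11)*((-4 + 0) + 2) + 289 = sqrt(11)*(-4 + 2) + 289 = sqrt(11)*(-2) + 289 = -2*sqrt(11) + 289 = 289 - 2*sqrt(11)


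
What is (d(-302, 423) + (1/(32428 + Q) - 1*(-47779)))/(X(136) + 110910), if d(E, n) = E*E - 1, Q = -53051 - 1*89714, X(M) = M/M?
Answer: 15334856933/12237587007 ≈ 1.2531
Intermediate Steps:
X(M) = 1
Q = -142765 (Q = -53051 - 89714 = -142765)
d(E, n) = -1 + E² (d(E, n) = E² - 1 = -1 + E²)
(d(-302, 423) + (1/(32428 + Q) - 1*(-47779)))/(X(136) + 110910) = ((-1 + (-302)²) + (1/(32428 - 142765) - 1*(-47779)))/(1 + 110910) = ((-1 + 91204) + (1/(-110337) + 47779))/110911 = (91203 + (-1/110337 + 47779))*(1/110911) = (91203 + 5271791522/110337)*(1/110911) = (15334856933/110337)*(1/110911) = 15334856933/12237587007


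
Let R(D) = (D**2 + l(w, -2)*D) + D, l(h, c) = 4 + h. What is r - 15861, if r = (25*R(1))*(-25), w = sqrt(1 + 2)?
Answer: -19611 - 625*sqrt(3) ≈ -20694.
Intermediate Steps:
w = sqrt(3) ≈ 1.7320
R(D) = D + D**2 + D*(4 + sqrt(3)) (R(D) = (D**2 + (4 + sqrt(3))*D) + D = (D**2 + D*(4 + sqrt(3))) + D = D + D**2 + D*(4 + sqrt(3)))
r = -3750 - 625*sqrt(3) (r = (25*(1*(5 + 1 + sqrt(3))))*(-25) = (25*(1*(6 + sqrt(3))))*(-25) = (25*(6 + sqrt(3)))*(-25) = (150 + 25*sqrt(3))*(-25) = -3750 - 625*sqrt(3) ≈ -4832.5)
r - 15861 = (-3750 - 625*sqrt(3)) - 15861 = -19611 - 625*sqrt(3)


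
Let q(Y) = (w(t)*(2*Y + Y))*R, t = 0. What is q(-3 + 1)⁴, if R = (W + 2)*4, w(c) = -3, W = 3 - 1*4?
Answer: 26873856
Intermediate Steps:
W = -1 (W = 3 - 4 = -1)
R = 4 (R = (-1 + 2)*4 = 1*4 = 4)
q(Y) = -36*Y (q(Y) = -3*(2*Y + Y)*4 = -9*Y*4 = -36*Y)
q(-3 + 1)⁴ = (-36*(-3 + 1))⁴ = (-36*(-2))⁴ = 72⁴ = 26873856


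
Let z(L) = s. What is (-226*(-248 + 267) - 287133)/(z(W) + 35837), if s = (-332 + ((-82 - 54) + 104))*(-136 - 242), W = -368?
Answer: -291427/173429 ≈ -1.6804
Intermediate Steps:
s = 137592 (s = (-332 + (-136 + 104))*(-378) = (-332 - 32)*(-378) = -364*(-378) = 137592)
z(L) = 137592
(-226*(-248 + 267) - 287133)/(z(W) + 35837) = (-226*(-248 + 267) - 287133)/(137592 + 35837) = (-226*19 - 287133)/173429 = (-4294 - 287133)*(1/173429) = -291427*1/173429 = -291427/173429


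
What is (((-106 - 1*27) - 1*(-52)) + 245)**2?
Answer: 26896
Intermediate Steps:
(((-106 - 1*27) - 1*(-52)) + 245)**2 = (((-106 - 27) + 52) + 245)**2 = ((-133 + 52) + 245)**2 = (-81 + 245)**2 = 164**2 = 26896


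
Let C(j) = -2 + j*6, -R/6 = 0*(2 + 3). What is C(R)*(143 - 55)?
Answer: -176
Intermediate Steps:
R = 0 (R = -0*(2 + 3) = -0*5 = -6*0 = 0)
C(j) = -2 + 6*j
C(R)*(143 - 55) = (-2 + 6*0)*(143 - 55) = (-2 + 0)*88 = -2*88 = -176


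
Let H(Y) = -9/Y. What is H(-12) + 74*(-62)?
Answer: -18349/4 ≈ -4587.3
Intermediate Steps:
H(-12) + 74*(-62) = -9/(-12) + 74*(-62) = -9*(-1/12) - 4588 = ¾ - 4588 = -18349/4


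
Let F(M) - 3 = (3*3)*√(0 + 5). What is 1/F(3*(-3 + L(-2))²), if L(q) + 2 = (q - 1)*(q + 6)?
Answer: -1/132 + √5/44 ≈ 0.043244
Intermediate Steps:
L(q) = -2 + (-1 + q)*(6 + q) (L(q) = -2 + (q - 1)*(q + 6) = -2 + (-1 + q)*(6 + q))
F(M) = 3 + 9*√5 (F(M) = 3 + (3*3)*√(0 + 5) = 3 + 9*√5)
1/F(3*(-3 + L(-2))²) = 1/(3 + 9*√5)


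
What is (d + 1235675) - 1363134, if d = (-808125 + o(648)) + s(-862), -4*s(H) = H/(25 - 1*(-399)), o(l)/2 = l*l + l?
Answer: -80118609/848 ≈ -94480.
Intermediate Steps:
o(l) = 2*l + 2*l² (o(l) = 2*(l*l + l) = 2*(l² + l) = 2*(l + l²) = 2*l + 2*l²)
s(H) = -H/1696 (s(H) = -H/(4*(25 - 1*(-399))) = -H/(4*(25 + 399)) = -H/(4*424) = -H/1696)
d = 27966623/848 (d = (-808125 + 2*648*(1 + 648)) - 1/1696*(-862) = (-808125 + 2*648*649) + 431/848 = (-808125 + 841104) + 431/848 = 32979 + 431/848 = 27966623/848 ≈ 32980.)
(d + 1235675) - 1363134 = (27966623/848 + 1235675) - 1363134 = 1075819023/848 - 1363134 = -80118609/848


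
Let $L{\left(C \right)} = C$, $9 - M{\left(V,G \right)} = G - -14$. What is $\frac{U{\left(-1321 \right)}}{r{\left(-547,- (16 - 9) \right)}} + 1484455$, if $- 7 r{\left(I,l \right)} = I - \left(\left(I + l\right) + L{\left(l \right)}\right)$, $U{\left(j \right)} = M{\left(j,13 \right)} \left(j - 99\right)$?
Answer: $1471675$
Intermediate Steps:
$M{\left(V,G \right)} = -5 - G$ ($M{\left(V,G \right)} = 9 - \left(G - -14\right) = 9 - \left(G + 14\right) = 9 - \left(14 + G\right) = -5 - G$)
$U{\left(j \right)} = 1782 - 18 j$ ($U{\left(j \right)} = \left(-5 - 13\right) \left(j - 99\right) = \left(-5 - 13\right) \left(-99 + j\right) = - 18 \left(-99 + j\right) = 1782 - 18 j$)
$r{\left(I,l \right)} = \frac{2 l}{7}$ ($r{\left(I,l \right)} = - \frac{I - \left(\left(I + l\right) + l\right)}{7} = - \frac{I - \left(I + 2 l\right)}{7} = - \frac{\left(-2\right) l}{7} = \frac{2 l}{7}$)
$\frac{U{\left(-1321 \right)}}{r{\left(-547,- (16 - 9) \right)}} + 1484455 = \frac{1782 - -23778}{\frac{2}{7} \left(- (16 - 9)\right)} + 1484455 = \frac{1782 + 23778}{\frac{2}{7} \left(\left(-1\right) 7\right)} + 1484455 = \frac{25560}{\frac{2}{7} \left(-7\right)} + 1484455 = \frac{25560}{-2} + 1484455 = 25560 \left(- \frac{1}{2}\right) + 1484455 = -12780 + 1484455 = 1471675$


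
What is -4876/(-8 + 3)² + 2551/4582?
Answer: -22278057/114550 ≈ -194.48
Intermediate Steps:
-4876/(-8 + 3)² + 2551/4582 = -4876/((-5)²) + 2551*(1/4582) = -4876/25 + 2551/4582 = -22278057/114550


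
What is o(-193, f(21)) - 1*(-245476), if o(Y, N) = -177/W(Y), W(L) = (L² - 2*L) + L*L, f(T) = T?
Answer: 18382224607/74884 ≈ 2.4548e+5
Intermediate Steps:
W(L) = -2*L + 2*L² (W(L) = (L² - 2*L) + L² = -2*L + 2*L²)
o(Y, N) = -177/(2*Y*(-1 + Y)) (o(Y, N) = -177*1/(2*Y*(-1 + Y)) = -177/(2*Y*(-1 + Y)))
o(-193, f(21)) - 1*(-245476) = -177/2/(-193*(-1 - 193)) - 1*(-245476) = -177/2*(-1/193)/(-194) + 245476 = -177/2*(-1/193)*(-1/194) + 245476 = -177/74884 + 245476 = 18382224607/74884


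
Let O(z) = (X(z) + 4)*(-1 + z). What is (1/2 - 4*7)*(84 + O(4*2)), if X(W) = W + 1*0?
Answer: -4620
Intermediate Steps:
X(W) = W (X(W) = W + 0 = W)
O(z) = (-1 + z)*(4 + z) (O(z) = (z + 4)*(-1 + z) = (4 + z)*(-1 + z) = (-1 + z)*(4 + z))
(1/2 - 4*7)*(84 + O(4*2)) = (1/2 - 4*7)*(84 + (-4 + (4*2)**2 + 3*(4*2))) = (1/2 - 28)*(84 + (-4 + 8**2 + 3*8)) = -55*(84 + (-4 + 64 + 24))/2 = -55*(84 + 84)/2 = -55/2*168 = -4620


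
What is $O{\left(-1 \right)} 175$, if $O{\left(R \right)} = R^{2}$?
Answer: $175$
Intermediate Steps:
$O{\left(-1 \right)} 175 = \left(-1\right)^{2} \cdot 175 = 1 \cdot 175 = 175$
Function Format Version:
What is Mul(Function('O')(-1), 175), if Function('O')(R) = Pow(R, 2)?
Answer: 175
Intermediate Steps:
Mul(Function('O')(-1), 175) = Mul(Pow(-1, 2), 175) = Mul(1, 175) = 175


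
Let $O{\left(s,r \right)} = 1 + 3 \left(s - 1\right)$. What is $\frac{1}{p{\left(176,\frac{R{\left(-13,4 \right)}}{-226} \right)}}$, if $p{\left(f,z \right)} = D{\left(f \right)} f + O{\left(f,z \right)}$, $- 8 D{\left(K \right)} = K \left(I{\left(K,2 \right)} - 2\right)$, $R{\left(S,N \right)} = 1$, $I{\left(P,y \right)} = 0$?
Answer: $\frac{1}{8270} \approx 0.00012092$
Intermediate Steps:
$O{\left(s,r \right)} = -2 + 3 s$ ($O{\left(s,r \right)} = 1 + 3 \left(-1 + s\right) = 1 + \left(-3 + 3 s\right) = -2 + 3 s$)
$D{\left(K \right)} = \frac{K}{4}$ ($D{\left(K \right)} = - \frac{K \left(0 - 2\right)}{8} = - \frac{K \left(-2\right)}{8} = - \frac{\left(-2\right) K}{8} = \frac{K}{4}$)
$p{\left(f,z \right)} = -2 + 3 f + \frac{f^{2}}{4}$ ($p{\left(f,z \right)} = \frac{f}{4} f + \left(-2 + 3 f\right) = \frac{f^{2}}{4} + \left(-2 + 3 f\right) = -2 + 3 f + \frac{f^{2}}{4}$)
$\frac{1}{p{\left(176,\frac{R{\left(-13,4 \right)}}{-226} \right)}} = \frac{1}{-2 + 3 \cdot 176 + \frac{176^{2}}{4}} = \frac{1}{-2 + 528 + \frac{1}{4} \cdot 30976} = \frac{1}{-2 + 528 + 7744} = \frac{1}{8270}$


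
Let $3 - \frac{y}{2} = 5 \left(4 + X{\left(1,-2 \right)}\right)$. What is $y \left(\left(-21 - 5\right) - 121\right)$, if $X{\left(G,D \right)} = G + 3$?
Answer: $10878$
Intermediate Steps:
$X{\left(G,D \right)} = 3 + G$
$y = -74$ ($y = 6 - 2 \cdot 5 \left(4 + \left(3 + 1\right)\right) = 6 - 2 \cdot 5 \left(4 + 4\right) = 6 - 2 \cdot 5 \cdot 8 = 6 - 80 = -74$)
$y \left(\left(-21 - 5\right) - 121\right) = - 74 \left(\left(-21 - 5\right) - 121\right) = - 74 \left(-26 - 121\right) = \left(-74\right) \left(-147\right) = 10878$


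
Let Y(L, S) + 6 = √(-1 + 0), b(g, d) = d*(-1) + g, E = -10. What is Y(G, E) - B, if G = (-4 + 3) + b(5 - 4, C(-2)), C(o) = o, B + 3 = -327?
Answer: 324 + I ≈ 324.0 + 1.0*I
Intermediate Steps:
B = -330 (B = -3 - 327 = -330)
b(g, d) = g - d (b(g, d) = -d + g = g - d)
G = 2 (G = (-4 + 3) + ((5 - 4) - 1*(-2)) = -1 + (1 + 2) = -1 + 3 = 2)
Y(L, S) = -6 + I (Y(L, S) = -6 + √(-1 + 0) = -6 + √(-1) = -6 + I)
Y(G, E) - B = (-6 + I) - 1*(-330) = (-6 + I) + 330 = 324 + I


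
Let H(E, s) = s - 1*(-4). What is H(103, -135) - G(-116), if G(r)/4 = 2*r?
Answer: 797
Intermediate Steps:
G(r) = 8*r (G(r) = 4*(2*r) = 8*r)
H(E, s) = 4 + s (H(E, s) = s + 4 = 4 + s)
H(103, -135) - G(-116) = (4 - 135) - 8*(-116) = -131 - 1*(-928) = -131 + 928 = 797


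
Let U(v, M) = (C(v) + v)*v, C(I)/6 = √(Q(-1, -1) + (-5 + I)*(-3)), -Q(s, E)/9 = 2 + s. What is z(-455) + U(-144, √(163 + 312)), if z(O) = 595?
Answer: 21331 - 864*√438 ≈ 3248.8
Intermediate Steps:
Q(s, E) = -18 - 9*s (Q(s, E) = -9*(2 + s) = -18 - 9*s)
C(I) = 6*√(6 - 3*I) (C(I) = 6*√((-18 - 9*(-1)) + (-5 + I)*(-3)) = 6*√((-18 + 9) + (15 - 3*I)) = 6*√(-9 + (15 - 3*I)) = 6*√(6 - 3*I))
U(v, M) = v*(v + 6*√(6 - 3*v)) (U(v, M) = (6*√(6 - 3*v) + v)*v = (v + 6*√(6 - 3*v))*v = v*(v + 6*√(6 - 3*v)))
z(-455) + U(-144, √(163 + 312)) = 595 - 144*(-144 + 6*√(6 - 3*(-144))) = 595 - 144*(-144 + 6*√(6 + 432)) = 595 - 144*(-144 + 6*√438) = 595 + (20736 - 864*√438) = 21331 - 864*√438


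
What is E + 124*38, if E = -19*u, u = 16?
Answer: 4408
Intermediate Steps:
E = -304 (E = -19*16 = -304)
E + 124*38 = -304 + 124*38 = -304 + 4712 = 4408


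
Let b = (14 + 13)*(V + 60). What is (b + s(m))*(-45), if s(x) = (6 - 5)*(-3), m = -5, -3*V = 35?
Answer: -58590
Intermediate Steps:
V = -35/3 (V = -⅓*35 = -35/3 ≈ -11.667)
b = 1305 (b = (14 + 13)*(-35/3 + 60) = 27*(145/3) = 1305)
s(x) = -3 (s(x) = 1*(-3) = -3)
(b + s(m))*(-45) = (1305 - 3)*(-45) = 1302*(-45) = -58590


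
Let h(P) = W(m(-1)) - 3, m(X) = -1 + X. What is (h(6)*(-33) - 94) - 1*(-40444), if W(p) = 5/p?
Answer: 81063/2 ≈ 40532.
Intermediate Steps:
h(P) = -11/2 (h(P) = 5/(-1 - 1) - 3 = 5/(-2) - 3 = 5*(-1/2) - 3 = -5/2 - 3 = -11/2)
(h(6)*(-33) - 94) - 1*(-40444) = (-11/2*(-33) - 94) - 1*(-40444) = (363/2 - 94) + 40444 = 175/2 + 40444 = 81063/2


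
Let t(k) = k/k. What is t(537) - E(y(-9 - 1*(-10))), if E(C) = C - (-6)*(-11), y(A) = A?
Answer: 66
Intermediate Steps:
t(k) = 1
E(C) = -66 + C (E(C) = C - 1*66 = C - 66 = -66 + C)
t(537) - E(y(-9 - 1*(-10))) = 1 - (-66 + (-9 - 1*(-10))) = 1 - (-66 + (-9 + 10)) = 1 - (-66 + 1) = 1 - 1*(-65) = 1 + 65 = 66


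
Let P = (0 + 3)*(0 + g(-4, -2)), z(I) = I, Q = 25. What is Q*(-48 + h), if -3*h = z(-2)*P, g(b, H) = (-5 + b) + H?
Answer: -1750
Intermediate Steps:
g(b, H) = -5 + H + b
P = -33 (P = (0 + 3)*(0 + (-5 - 2 - 4)) = 3*(0 - 11) = 3*(-11) = -33)
h = -22 (h = -(-2)*(-33)/3 = -⅓*66 = -22)
Q*(-48 + h) = 25*(-48 - 22) = 25*(-70) = -1750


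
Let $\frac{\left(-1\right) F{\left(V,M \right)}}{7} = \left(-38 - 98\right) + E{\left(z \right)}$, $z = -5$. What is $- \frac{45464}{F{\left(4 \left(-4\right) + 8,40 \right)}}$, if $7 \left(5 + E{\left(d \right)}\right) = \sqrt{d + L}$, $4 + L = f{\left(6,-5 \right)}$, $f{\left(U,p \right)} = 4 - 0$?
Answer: $- \frac{22436484}{487087} - \frac{22732 i \sqrt{5}}{487087} \approx -46.063 - 0.10436 i$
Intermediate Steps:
$f{\left(U,p \right)} = 4$ ($f{\left(U,p \right)} = 4 + 0 = 4$)
$L = 0$ ($L = -4 + 4 = 0$)
$E{\left(d \right)} = -5 + \frac{\sqrt{d}}{7}$ ($E{\left(d \right)} = -5 + \frac{\sqrt{d + 0}}{7} = -5 + \frac{\sqrt{d}}{7}$)
$F{\left(V,M \right)} = 987 - i \sqrt{5}$ ($F{\left(V,M \right)} = - 7 \left(\left(-38 - 98\right) - \left(5 - \frac{\sqrt{-5}}{7}\right)\right) = - 7 \left(-136 - \left(5 - \frac{i \sqrt{5}}{7}\right)\right) = - 7 \left(-141 + \frac{i \sqrt{5}}{7}\right) = 987 - i \sqrt{5}$)
$- \frac{45464}{F{\left(4 \left(-4\right) + 8,40 \right)}} = - \frac{45464}{987 - i \sqrt{5}}$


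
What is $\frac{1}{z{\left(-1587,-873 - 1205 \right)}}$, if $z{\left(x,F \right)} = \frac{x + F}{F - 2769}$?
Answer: $\frac{4847}{3665} \approx 1.3225$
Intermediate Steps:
$z{\left(x,F \right)} = \frac{F + x}{-2769 + F}$
$\frac{1}{z{\left(-1587,-873 - 1205 \right)}} = \frac{1}{\frac{1}{-2769 - 2078} \left(\left(-873 - 1205\right) - 1587\right)} = \frac{1}{\frac{1}{-2769 - 2078} \left(-2078 - 1587\right)} = \frac{1}{\frac{1}{-4847} \left(-3665\right)} = \frac{1}{\left(- \frac{1}{4847}\right) \left(-3665\right)} = \frac{1}{\frac{3665}{4847}} = \frac{4847}{3665}$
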